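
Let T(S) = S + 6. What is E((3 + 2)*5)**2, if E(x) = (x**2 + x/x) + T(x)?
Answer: 431649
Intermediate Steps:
T(S) = 6 + S
E(x) = 7 + x + x**2 (E(x) = (x**2 + x/x) + (6 + x) = (x**2 + 1) + (6 + x) = (1 + x**2) + (6 + x) = 7 + x + x**2)
E((3 + 2)*5)**2 = (7 + (3 + 2)*5 + ((3 + 2)*5)**2)**2 = (7 + 5*5 + (5*5)**2)**2 = (7 + 25 + 25**2)**2 = (7 + 25 + 625)**2 = 657**2 = 431649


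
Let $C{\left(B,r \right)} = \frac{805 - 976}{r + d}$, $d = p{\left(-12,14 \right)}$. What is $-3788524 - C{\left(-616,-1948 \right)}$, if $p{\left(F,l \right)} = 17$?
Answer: $- \frac{7315640015}{1931} \approx -3.7885 \cdot 10^{6}$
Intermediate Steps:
$d = 17$
$C{\left(B,r \right)} = - \frac{171}{17 + r}$ ($C{\left(B,r \right)} = \frac{805 - 976}{r + 17} = - \frac{171}{17 + r}$)
$-3788524 - C{\left(-616,-1948 \right)} = -3788524 - - \frac{171}{17 - 1948} = -3788524 - - \frac{171}{-1931} = -3788524 - \left(-171\right) \left(- \frac{1}{1931}\right) = -3788524 - \frac{171}{1931} = - \frac{7315640015}{1931}$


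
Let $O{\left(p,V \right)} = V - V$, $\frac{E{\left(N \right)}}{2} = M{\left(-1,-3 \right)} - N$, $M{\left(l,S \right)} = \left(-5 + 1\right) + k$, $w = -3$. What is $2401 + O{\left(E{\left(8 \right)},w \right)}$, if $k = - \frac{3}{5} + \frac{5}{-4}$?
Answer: $2401$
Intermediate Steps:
$k = - \frac{37}{20}$ ($k = \left(-3\right) \frac{1}{5} + 5 \left(- \frac{1}{4}\right) = - \frac{3}{5} - \frac{5}{4} = - \frac{37}{20} \approx -1.85$)
$M{\left(l,S \right)} = - \frac{117}{20}$ ($M{\left(l,S \right)} = \left(-5 + 1\right) - \frac{37}{20} = -4 - \frac{37}{20} = - \frac{117}{20}$)
$E{\left(N \right)} = - \frac{117}{10} - 2 N$ ($E{\left(N \right)} = 2 \left(- \frac{117}{20} - N\right) = - \frac{117}{10} - 2 N$)
$O{\left(p,V \right)} = 0$
$2401 + O{\left(E{\left(8 \right)},w \right)} = 2401 + 0 = 2401$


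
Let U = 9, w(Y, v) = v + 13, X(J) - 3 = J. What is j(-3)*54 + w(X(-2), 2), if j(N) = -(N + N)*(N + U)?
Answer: 1959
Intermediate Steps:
X(J) = 3 + J
w(Y, v) = 13 + v
j(N) = -2*N*(9 + N) (j(N) = -(N + N)*(N + 9) = -2*N*(9 + N))
j(-3)*54 + w(X(-2), 2) = -2*(-3)*(9 - 3)*54 + (13 + 2) = -2*(-3)*6*54 + 15 = 36*54 + 15 = 1944 + 15 = 1959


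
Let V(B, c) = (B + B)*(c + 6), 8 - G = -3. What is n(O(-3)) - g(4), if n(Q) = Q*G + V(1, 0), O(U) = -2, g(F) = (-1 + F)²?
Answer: -19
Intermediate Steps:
G = 11 (G = 8 - 1*(-3) = 8 + 3 = 11)
V(B, c) = 2*B*(6 + c) (V(B, c) = (2*B)*(6 + c) = 2*B*(6 + c))
n(Q) = 12 + 11*Q (n(Q) = Q*11 + 2*1*(6 + 0) = 11*Q + 2*1*6 = 11*Q + 12 = 12 + 11*Q)
n(O(-3)) - g(4) = (12 + 11*(-2)) - (-1 + 4)² = (12 - 22) - 1*3² = -10 - 1*9 = -10 - 9 = -19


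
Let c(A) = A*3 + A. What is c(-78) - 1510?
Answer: -1822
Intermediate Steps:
c(A) = 4*A (c(A) = 3*A + A = 4*A)
c(-78) - 1510 = 4*(-78) - 1510 = -312 - 1510 = -1822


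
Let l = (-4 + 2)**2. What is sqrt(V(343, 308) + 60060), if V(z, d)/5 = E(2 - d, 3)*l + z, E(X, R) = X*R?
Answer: sqrt(43415) ≈ 208.36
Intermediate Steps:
E(X, R) = R*X
l = 4 (l = (-2)**2 = 4)
V(z, d) = 120 - 60*d + 5*z (V(z, d) = 5*((3*(2 - d))*4 + z) = 5*((6 - 3*d)*4 + z) = 5*((24 - 12*d) + z) = 5*(24 + z - 12*d) = 120 - 60*d + 5*z)
sqrt(V(343, 308) + 60060) = sqrt((120 - 60*308 + 5*343) + 60060) = sqrt((120 - 18480 + 1715) + 60060) = sqrt(-16645 + 60060) = sqrt(43415)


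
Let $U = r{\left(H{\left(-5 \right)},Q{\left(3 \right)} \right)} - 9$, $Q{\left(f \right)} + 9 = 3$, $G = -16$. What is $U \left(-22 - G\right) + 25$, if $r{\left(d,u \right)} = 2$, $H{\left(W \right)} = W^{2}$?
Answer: $67$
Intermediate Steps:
$Q{\left(f \right)} = -6$ ($Q{\left(f \right)} = -9 + 3 = -6$)
$U = -7$ ($U = 2 - 9 = -7$)
$U \left(-22 - G\right) + 25 = - 7 \left(-22 - -16\right) + 25 = - 7 \left(-22 + 16\right) + 25 = \left(-7\right) \left(-6\right) + 25 = 42 + 25 = 67$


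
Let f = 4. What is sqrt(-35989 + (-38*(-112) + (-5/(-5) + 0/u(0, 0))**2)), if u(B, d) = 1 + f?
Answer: 2*I*sqrt(7933) ≈ 178.13*I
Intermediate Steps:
u(B, d) = 5 (u(B, d) = 1 + 4 = 5)
sqrt(-35989 + (-38*(-112) + (-5/(-5) + 0/u(0, 0))**2)) = sqrt(-35989 + (-38*(-112) + (-5/(-5) + 0/5)**2)) = sqrt(-35989 + (4256 + (-5*(-1/5) + 0*(1/5))**2)) = sqrt(-35989 + (4256 + (1 + 0)**2)) = sqrt(-35989 + (4256 + 1**2)) = sqrt(-35989 + (4256 + 1)) = sqrt(-35989 + 4257) = sqrt(-31732) = 2*I*sqrt(7933)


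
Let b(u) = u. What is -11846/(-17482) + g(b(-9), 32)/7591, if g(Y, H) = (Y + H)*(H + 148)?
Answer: 81149233/66352931 ≈ 1.2230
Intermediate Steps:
g(Y, H) = (148 + H)*(H + Y) (g(Y, H) = (H + Y)*(148 + H) = (148 + H)*(H + Y))
-11846/(-17482) + g(b(-9), 32)/7591 = -11846/(-17482) + (32**2 + 148*32 + 148*(-9) + 32*(-9))/7591 = -11846*(-1/17482) + (1024 + 4736 - 1332 - 288)*(1/7591) = 5923/8741 + 4140*(1/7591) = 5923/8741 + 4140/7591 = 81149233/66352931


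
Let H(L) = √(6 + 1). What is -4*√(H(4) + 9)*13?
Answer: -52*√(9 + √7) ≈ -177.45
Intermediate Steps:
H(L) = √7
-4*√(H(4) + 9)*13 = -4*√(√7 + 9)*13 = -4*√(9 + √7)*13 = -52*√(9 + √7)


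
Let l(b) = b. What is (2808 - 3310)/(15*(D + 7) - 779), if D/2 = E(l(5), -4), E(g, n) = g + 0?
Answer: 251/262 ≈ 0.95802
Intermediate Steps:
E(g, n) = g
D = 10 (D = 2*5 = 10)
(2808 - 3310)/(15*(D + 7) - 779) = (2808 - 3310)/(15*(10 + 7) - 779) = -502/(15*17 - 779) = -502/(255 - 779) = -502/(-524) = -502*(-1/524) = 251/262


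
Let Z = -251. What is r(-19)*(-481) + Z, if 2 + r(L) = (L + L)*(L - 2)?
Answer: -383127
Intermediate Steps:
r(L) = -2 + 2*L*(-2 + L) (r(L) = -2 + (L + L)*(L - 2) = -2 + (2*L)*(-2 + L) = -2 + 2*L*(-2 + L))
r(-19)*(-481) + Z = (-2 - 4*(-19) + 2*(-19)²)*(-481) - 251 = (-2 + 76 + 2*361)*(-481) - 251 = (-2 + 76 + 722)*(-481) - 251 = 796*(-481) - 251 = -382876 - 251 = -383127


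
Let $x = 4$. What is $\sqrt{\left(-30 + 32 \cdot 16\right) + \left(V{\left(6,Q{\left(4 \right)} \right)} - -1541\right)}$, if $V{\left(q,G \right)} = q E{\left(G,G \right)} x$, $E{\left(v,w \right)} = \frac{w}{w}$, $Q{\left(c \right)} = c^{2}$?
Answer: $\sqrt{2047} \approx 45.244$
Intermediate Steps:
$E{\left(v,w \right)} = 1$
$V{\left(q,G \right)} = 4 q$ ($V{\left(q,G \right)} = q 1 \cdot 4 = q 4 = 4 q$)
$\sqrt{\left(-30 + 32 \cdot 16\right) + \left(V{\left(6,Q{\left(4 \right)} \right)} - -1541\right)} = \sqrt{\left(-30 + 32 \cdot 16\right) + \left(4 \cdot 6 - -1541\right)} = \sqrt{\left(-30 + 512\right) + \left(24 + 1541\right)} = \sqrt{482 + 1565} = \sqrt{2047}$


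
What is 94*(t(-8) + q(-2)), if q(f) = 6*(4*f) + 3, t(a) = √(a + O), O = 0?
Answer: -4230 + 188*I*√2 ≈ -4230.0 + 265.87*I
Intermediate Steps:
t(a) = √a (t(a) = √(a + 0) = √a)
q(f) = 3 + 24*f (q(f) = 24*f + 3 = 3 + 24*f)
94*(t(-8) + q(-2)) = 94*(√(-8) + (3 + 24*(-2))) = 94*(2*I*√2 + (3 - 48)) = 94*(2*I*√2 - 45) = 94*(-45 + 2*I*√2) = -4230 + 188*I*√2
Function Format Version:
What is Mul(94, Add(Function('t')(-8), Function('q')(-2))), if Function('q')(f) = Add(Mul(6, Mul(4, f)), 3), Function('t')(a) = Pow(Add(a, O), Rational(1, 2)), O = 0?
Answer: Add(-4230, Mul(188, I, Pow(2, Rational(1, 2)))) ≈ Add(-4230.0, Mul(265.87, I))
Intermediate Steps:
Function('t')(a) = Pow(a, Rational(1, 2)) (Function('t')(a) = Pow(Add(a, 0), Rational(1, 2)) = Pow(a, Rational(1, 2)))
Function('q')(f) = Add(3, Mul(24, f)) (Function('q')(f) = Add(Mul(24, f), 3) = Add(3, Mul(24, f)))
Mul(94, Add(Function('t')(-8), Function('q')(-2))) = Mul(94, Add(Pow(-8, Rational(1, 2)), Add(3, Mul(24, -2)))) = Mul(94, Add(Mul(2, I, Pow(2, Rational(1, 2))), Add(3, -48))) = Mul(94, Add(Mul(2, I, Pow(2, Rational(1, 2))), -45)) = Mul(94, Add(-45, Mul(2, I, Pow(2, Rational(1, 2))))) = Add(-4230, Mul(188, I, Pow(2, Rational(1, 2))))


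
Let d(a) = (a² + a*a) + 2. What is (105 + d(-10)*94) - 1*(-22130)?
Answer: 41223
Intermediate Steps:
d(a) = 2 + 2*a² (d(a) = (a² + a²) + 2 = 2*a² + 2 = 2 + 2*a²)
(105 + d(-10)*94) - 1*(-22130) = (105 + (2 + 2*(-10)²)*94) - 1*(-22130) = (105 + (2 + 2*100)*94) + 22130 = (105 + (2 + 200)*94) + 22130 = (105 + 202*94) + 22130 = (105 + 18988) + 22130 = 19093 + 22130 = 41223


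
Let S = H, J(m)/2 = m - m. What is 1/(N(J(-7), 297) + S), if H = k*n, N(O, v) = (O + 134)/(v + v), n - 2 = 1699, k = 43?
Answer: 297/21723538 ≈ 1.3672e-5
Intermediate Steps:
n = 1701 (n = 2 + 1699 = 1701)
J(m) = 0 (J(m) = 2*(m - m) = 2*0 = 0)
N(O, v) = (134 + O)/(2*v) (N(O, v) = (134 + O)/((2*v)) = (134 + O)*(1/(2*v)) = (134 + O)/(2*v))
H = 73143 (H = 43*1701 = 73143)
S = 73143
1/(N(J(-7), 297) + S) = 1/((1/2)*(134 + 0)/297 + 73143) = 1/((1/2)*(1/297)*134 + 73143) = 1/(67/297 + 73143) = 1/(21723538/297) = 297/21723538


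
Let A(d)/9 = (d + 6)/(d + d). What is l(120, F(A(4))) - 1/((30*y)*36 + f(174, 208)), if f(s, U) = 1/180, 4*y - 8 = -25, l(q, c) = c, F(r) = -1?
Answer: -826019/826199 ≈ -0.99978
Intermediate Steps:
A(d) = 9*(6 + d)/(2*d) (A(d) = 9*((d + 6)/(d + d)) = 9*((6 + d)/((2*d))) = 9*((6 + d)*(1/(2*d))) = 9*((6 + d)/(2*d)) = 9*(6 + d)/(2*d))
y = -17/4 (y = 2 + (¼)*(-25) = 2 - 25/4 = -17/4 ≈ -4.2500)
f(s, U) = 1/180
l(120, F(A(4))) - 1/((30*y)*36 + f(174, 208)) = -1 - 1/((30*(-17/4))*36 + 1/180) = -1 - 1/(-255/2*36 + 1/180) = -1 - 1/(-4590 + 1/180) = -1 - 1/(-826199/180) = -1 - 1*(-180/826199) = -1 + 180/826199 = -826019/826199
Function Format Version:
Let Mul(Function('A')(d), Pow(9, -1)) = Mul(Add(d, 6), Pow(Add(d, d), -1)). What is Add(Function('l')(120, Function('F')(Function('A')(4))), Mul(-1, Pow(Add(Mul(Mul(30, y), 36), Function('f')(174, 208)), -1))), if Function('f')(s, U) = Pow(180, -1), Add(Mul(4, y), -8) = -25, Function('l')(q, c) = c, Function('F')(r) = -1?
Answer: Rational(-826019, 826199) ≈ -0.99978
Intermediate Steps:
Function('A')(d) = Mul(Rational(9, 2), Pow(d, -1), Add(6, d)) (Function('A')(d) = Mul(9, Mul(Add(d, 6), Pow(Add(d, d), -1))) = Mul(9, Mul(Add(6, d), Pow(Mul(2, d), -1))) = Mul(9, Mul(Add(6, d), Mul(Rational(1, 2), Pow(d, -1)))) = Mul(9, Mul(Rational(1, 2), Pow(d, -1), Add(6, d))) = Mul(Rational(9, 2), Pow(d, -1), Add(6, d)))
y = Rational(-17, 4) (y = Add(2, Mul(Rational(1, 4), -25)) = Add(2, Rational(-25, 4)) = Rational(-17, 4) ≈ -4.2500)
Function('f')(s, U) = Rational(1, 180)
Add(Function('l')(120, Function('F')(Function('A')(4))), Mul(-1, Pow(Add(Mul(Mul(30, y), 36), Function('f')(174, 208)), -1))) = Add(-1, Mul(-1, Pow(Add(Mul(Mul(30, Rational(-17, 4)), 36), Rational(1, 180)), -1))) = Add(-1, Mul(-1, Pow(Add(Mul(Rational(-255, 2), 36), Rational(1, 180)), -1))) = Add(-1, Mul(-1, Pow(Add(-4590, Rational(1, 180)), -1))) = Add(-1, Mul(-1, Pow(Rational(-826199, 180), -1))) = Add(-1, Mul(-1, Rational(-180, 826199))) = Add(-1, Rational(180, 826199)) = Rational(-826019, 826199)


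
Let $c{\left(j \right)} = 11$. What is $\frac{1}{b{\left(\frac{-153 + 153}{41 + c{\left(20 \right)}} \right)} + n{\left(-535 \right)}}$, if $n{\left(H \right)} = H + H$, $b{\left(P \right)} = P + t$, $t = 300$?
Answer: $- \frac{1}{770} \approx -0.0012987$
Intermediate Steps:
$b{\left(P \right)} = 300 + P$ ($b{\left(P \right)} = P + 300 = 300 + P$)
$n{\left(H \right)} = 2 H$
$\frac{1}{b{\left(\frac{-153 + 153}{41 + c{\left(20 \right)}} \right)} + n{\left(-535 \right)}} = \frac{1}{\left(300 + \frac{-153 + 153}{41 + 11}\right) + 2 \left(-535\right)} = \frac{1}{\left(300 + \frac{0}{52}\right) - 1070} = \frac{1}{\left(300 + 0 \cdot \frac{1}{52}\right) - 1070} = \frac{1}{\left(300 + 0\right) - 1070} = \frac{1}{300 - 1070} = \frac{1}{-770} = - \frac{1}{770}$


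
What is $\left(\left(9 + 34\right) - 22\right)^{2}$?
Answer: $441$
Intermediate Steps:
$\left(\left(9 + 34\right) - 22\right)^{2} = \left(43 - 22\right)^{2} = 21^{2} = 441$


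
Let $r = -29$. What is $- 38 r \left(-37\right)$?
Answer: $-40774$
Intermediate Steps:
$- 38 r \left(-37\right) = \left(-38\right) \left(-29\right) \left(-37\right) = 1102 \left(-37\right) = -40774$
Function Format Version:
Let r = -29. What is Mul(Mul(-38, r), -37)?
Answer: -40774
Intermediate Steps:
Mul(Mul(-38, r), -37) = Mul(Mul(-38, -29), -37) = Mul(1102, -37) = -40774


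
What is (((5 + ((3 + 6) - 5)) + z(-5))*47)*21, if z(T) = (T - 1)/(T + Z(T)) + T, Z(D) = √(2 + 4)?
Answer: 104622/19 + 5922*√6/19 ≈ 6269.9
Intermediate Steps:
Z(D) = √6
z(T) = T + (-1 + T)/(T + √6) (z(T) = (T - 1)/(T + √6) + T = (-1 + T)/(T + √6) + T = T + (-1 + T)/(T + √6))
(((5 + ((3 + 6) - 5)) + z(-5))*47)*21 = (((5 + ((3 + 6) - 5)) + (-1 - 5 + (-5)² - 5*√6)/(-5 + √6))*47)*21 = (((5 + (9 - 5)) + (-1 - 5 + 25 - 5*√6)/(-5 + √6))*47)*21 = (((5 + 4) + (19 - 5*√6)/(-5 + √6))*47)*21 = ((9 + (19 - 5*√6)/(-5 + √6))*47)*21 = (423 + 47*(19 - 5*√6)/(-5 + √6))*21 = 8883 + 987*(19 - 5*√6)/(-5 + √6)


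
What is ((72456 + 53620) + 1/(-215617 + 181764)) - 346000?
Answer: -7445087173/33853 ≈ -2.1992e+5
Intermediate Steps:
((72456 + 53620) + 1/(-215617 + 181764)) - 346000 = (126076 + 1/(-33853)) - 346000 = (126076 - 1/33853) - 346000 = 4268050827/33853 - 346000 = -7445087173/33853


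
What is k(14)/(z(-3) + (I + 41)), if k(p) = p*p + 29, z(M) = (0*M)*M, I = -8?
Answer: 75/11 ≈ 6.8182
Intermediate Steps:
z(M) = 0 (z(M) = 0*M = 0)
k(p) = 29 + p² (k(p) = p² + 29 = 29 + p²)
k(14)/(z(-3) + (I + 41)) = (29 + 14²)/(0 + (-8 + 41)) = (29 + 196)/(0 + 33) = 225/33 = 225*(1/33) = 75/11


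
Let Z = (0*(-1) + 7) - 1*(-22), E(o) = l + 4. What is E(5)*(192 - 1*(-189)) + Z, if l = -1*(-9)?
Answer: 4982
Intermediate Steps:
l = 9
E(o) = 13 (E(o) = 9 + 4 = 13)
Z = 29 (Z = (0 + 7) + 22 = 7 + 22 = 29)
E(5)*(192 - 1*(-189)) + Z = 13*(192 - 1*(-189)) + 29 = 13*(192 + 189) + 29 = 13*381 + 29 = 4953 + 29 = 4982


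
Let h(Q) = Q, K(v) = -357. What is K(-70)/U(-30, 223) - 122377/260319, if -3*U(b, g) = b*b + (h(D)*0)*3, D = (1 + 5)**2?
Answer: 18740261/26031900 ≈ 0.71990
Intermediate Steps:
D = 36 (D = 6**2 = 36)
U(b, g) = -b**2/3 (U(b, g) = -(b*b + (36*0)*3)/3 = -(b**2 + 0*3)/3 = -(b**2 + 0)/3 = -b**2/3)
K(-70)/U(-30, 223) - 122377/260319 = -357/((-1/3*(-30)**2)) - 122377/260319 = -357/((-1/3*900)) - 122377*1/260319 = -357/(-300) - 122377/260319 = -357*(-1/300) - 122377/260319 = 119/100 - 122377/260319 = 18740261/26031900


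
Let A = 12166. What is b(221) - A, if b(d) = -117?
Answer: -12283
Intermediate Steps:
b(221) - A = -117 - 1*12166 = -117 - 12166 = -12283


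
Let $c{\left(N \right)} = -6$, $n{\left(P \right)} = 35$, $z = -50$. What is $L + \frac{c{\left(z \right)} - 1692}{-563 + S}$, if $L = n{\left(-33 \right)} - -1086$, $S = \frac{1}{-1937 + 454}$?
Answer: $\frac{156412444}{139155} \approx 1124.0$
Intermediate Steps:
$S = - \frac{1}{1483}$ ($S = \frac{1}{-1483} = - \frac{1}{1483} \approx -0.00067431$)
$L = 1121$ ($L = 35 - -1086 = 35 + 1086 = 1121$)
$L + \frac{c{\left(z \right)} - 1692}{-563 + S} = 1121 + \frac{-6 - 1692}{-563 - \frac{1}{1483}} = 1121 - \frac{1698}{- \frac{834930}{1483}} = 1121 - - \frac{419689}{139155} = 1121 + \frac{419689}{139155} = \frac{156412444}{139155}$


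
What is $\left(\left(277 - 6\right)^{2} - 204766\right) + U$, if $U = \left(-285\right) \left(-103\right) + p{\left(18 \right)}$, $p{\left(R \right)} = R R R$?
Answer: $-96138$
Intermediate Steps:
$p{\left(R \right)} = R^{3}$ ($p{\left(R \right)} = R^{2} R = R^{3}$)
$U = 35187$ ($U = \left(-285\right) \left(-103\right) + 18^{3} = 29355 + 5832 = 35187$)
$\left(\left(277 - 6\right)^{2} - 204766\right) + U = \left(\left(277 - 6\right)^{2} - 204766\right) + 35187 = \left(271^{2} - 204766\right) + 35187 = \left(73441 - 204766\right) + 35187 = -131325 + 35187 = -96138$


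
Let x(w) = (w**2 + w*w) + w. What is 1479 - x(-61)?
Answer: -5902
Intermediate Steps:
x(w) = w + 2*w**2 (x(w) = (w**2 + w**2) + w = 2*w**2 + w = w + 2*w**2)
1479 - x(-61) = 1479 - (-61)*(1 + 2*(-61)) = 1479 - (-61)*(1 - 122) = 1479 - (-61)*(-121) = 1479 - 1*7381 = 1479 - 7381 = -5902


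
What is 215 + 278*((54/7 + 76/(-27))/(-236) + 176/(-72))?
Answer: -5244616/11151 ≈ -470.33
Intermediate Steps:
215 + 278*((54/7 + 76/(-27))/(-236) + 176/(-72)) = 215 + 278*((54*(⅐) + 76*(-1/27))*(-1/236) + 176*(-1/72)) = 215 + 278*((54/7 - 76/27)*(-1/236) - 22/9) = 215 + 278*((926/189)*(-1/236) - 22/9) = 215 + 278*(-463/22302 - 22/9) = 215 + 278*(-54979/22302) = 215 - 7642081/11151 = -5244616/11151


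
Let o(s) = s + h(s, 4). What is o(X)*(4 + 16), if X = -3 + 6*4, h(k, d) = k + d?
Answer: 920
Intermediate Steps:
h(k, d) = d + k
X = 21 (X = -3 + 24 = 21)
o(s) = 4 + 2*s (o(s) = s + (4 + s) = 4 + 2*s)
o(X)*(4 + 16) = (4 + 2*21)*(4 + 16) = (4 + 42)*20 = 46*20 = 920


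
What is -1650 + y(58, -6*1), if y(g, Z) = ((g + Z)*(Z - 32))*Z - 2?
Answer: 10204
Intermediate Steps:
y(g, Z) = -2 + Z*(-32 + Z)*(Z + g) (y(g, Z) = ((Z + g)*(-32 + Z))*Z - 2 = ((-32 + Z)*(Z + g))*Z - 2 = Z*(-32 + Z)*(Z + g) - 2 = -2 + Z*(-32 + Z)*(Z + g))
-1650 + y(58, -6*1) = -1650 + (-2 + (-6*1)**3 - 32*(-6*1)**2 + 58*(-6*1)**2 - 32*(-6*1)*58) = -1650 + (-2 + (-6)**3 - 32*(-6)**2 + 58*(-6)**2 - 32*(-6)*58) = -1650 + (-2 - 216 - 32*36 + 58*36 + 11136) = -1650 + (-2 - 216 - 1152 + 2088 + 11136) = -1650 + 11854 = 10204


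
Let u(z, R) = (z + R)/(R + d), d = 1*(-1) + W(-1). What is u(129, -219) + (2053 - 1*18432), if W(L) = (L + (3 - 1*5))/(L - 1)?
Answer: -7157443/437 ≈ -16379.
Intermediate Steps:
W(L) = (-2 + L)/(-1 + L) (W(L) = (L + (3 - 5))/(-1 + L) = (L - 2)/(-1 + L) = (-2 + L)/(-1 + L))
d = ½ (d = 1*(-1) + (-2 - 1)/(-1 - 1) = -1 - 3/(-2) = -1 - ½*(-3) = -1 + 3/2 = ½ ≈ 0.50000)
u(z, R) = (R + z)/(½ + R) (u(z, R) = (z + R)/(R + ½) = (R + z)/(½ + R))
u(129, -219) + (2053 - 1*18432) = 2*(-219 + 129)/(1 + 2*(-219)) + (2053 - 1*18432) = 2*(-90)/(1 - 438) + (2053 - 18432) = 2*(-90)/(-437) - 16379 = 2*(-1/437)*(-90) - 16379 = 180/437 - 16379 = -7157443/437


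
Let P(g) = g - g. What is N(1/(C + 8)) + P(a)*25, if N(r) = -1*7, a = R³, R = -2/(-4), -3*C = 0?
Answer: -7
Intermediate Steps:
C = 0 (C = -⅓*0 = 0)
R = ½ (R = -2*(-¼) = ½ ≈ 0.50000)
a = ⅛ (a = (½)³ = ⅛ ≈ 0.12500)
N(r) = -7
P(g) = 0
N(1/(C + 8)) + P(a)*25 = -7 + 0*25 = -7 + 0 = -7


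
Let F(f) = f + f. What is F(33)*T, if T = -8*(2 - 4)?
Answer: 1056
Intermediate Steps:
T = 16 (T = -8*(-2) = 16)
F(f) = 2*f
F(33)*T = (2*33)*16 = 66*16 = 1056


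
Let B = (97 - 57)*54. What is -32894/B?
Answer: -16447/1080 ≈ -15.229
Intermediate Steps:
B = 2160 (B = 40*54 = 2160)
-32894/B = -32894/2160 = -32894*1/2160 = -16447/1080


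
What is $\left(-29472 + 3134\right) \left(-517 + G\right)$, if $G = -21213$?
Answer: $572324740$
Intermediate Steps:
$\left(-29472 + 3134\right) \left(-517 + G\right) = \left(-29472 + 3134\right) \left(-517 - 21213\right) = \left(-26338\right) \left(-21730\right) = 572324740$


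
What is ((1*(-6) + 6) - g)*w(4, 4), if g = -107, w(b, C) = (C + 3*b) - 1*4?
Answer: 1284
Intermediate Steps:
w(b, C) = -4 + C + 3*b (w(b, C) = (C + 3*b) - 4 = -4 + C + 3*b)
((1*(-6) + 6) - g)*w(4, 4) = ((1*(-6) + 6) - 1*(-107))*(-4 + 4 + 3*4) = ((-6 + 6) + 107)*(-4 + 4 + 12) = (0 + 107)*12 = 107*12 = 1284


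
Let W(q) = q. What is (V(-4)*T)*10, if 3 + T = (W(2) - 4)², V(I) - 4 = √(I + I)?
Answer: 40 + 20*I*√2 ≈ 40.0 + 28.284*I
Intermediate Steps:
V(I) = 4 + √2*√I (V(I) = 4 + √(I + I) = 4 + √(2*I) = 4 + √2*√I)
T = 1 (T = -3 + (2 - 4)² = -3 + (-2)² = -3 + 4 = 1)
(V(-4)*T)*10 = ((4 + √2*√(-4))*1)*10 = ((4 + √2*(2*I))*1)*10 = ((4 + 2*I*√2)*1)*10 = (4 + 2*I*√2)*10 = 40 + 20*I*√2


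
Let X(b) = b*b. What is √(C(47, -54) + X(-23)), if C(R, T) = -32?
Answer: √497 ≈ 22.293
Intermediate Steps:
X(b) = b²
√(C(47, -54) + X(-23)) = √(-32 + (-23)²) = √(-32 + 529) = √497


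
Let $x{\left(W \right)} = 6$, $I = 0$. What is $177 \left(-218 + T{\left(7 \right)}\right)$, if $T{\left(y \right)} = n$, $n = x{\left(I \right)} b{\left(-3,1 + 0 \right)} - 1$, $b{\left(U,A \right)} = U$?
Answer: $-41949$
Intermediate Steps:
$n = -19$ ($n = 6 \left(-3\right) - 1 = -18 - 1 = -19$)
$T{\left(y \right)} = -19$
$177 \left(-218 + T{\left(7 \right)}\right) = 177 \left(-218 - 19\right) = 177 \left(-237\right) = -41949$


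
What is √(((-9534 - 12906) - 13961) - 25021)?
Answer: I*√61422 ≈ 247.83*I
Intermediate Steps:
√(((-9534 - 12906) - 13961) - 25021) = √((-22440 - 13961) - 25021) = √(-36401 - 25021) = √(-61422) = I*√61422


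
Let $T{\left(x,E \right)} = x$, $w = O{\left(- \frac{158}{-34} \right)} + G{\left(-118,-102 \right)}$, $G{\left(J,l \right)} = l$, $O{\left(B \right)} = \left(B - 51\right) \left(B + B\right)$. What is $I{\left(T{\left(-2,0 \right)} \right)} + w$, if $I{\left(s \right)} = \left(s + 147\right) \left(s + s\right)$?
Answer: $- \frac{321602}{289} \approx -1112.8$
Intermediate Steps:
$O{\left(B \right)} = 2 B \left(-51 + B\right)$ ($O{\left(B \right)} = \left(-51 + B\right) 2 B = 2 B \left(-51 + B\right)$)
$w = - \frac{153982}{289}$ ($w = 2 \left(- \frac{158}{-34}\right) \left(-51 - \frac{158}{-34}\right) - 102 = 2 \left(\left(-158\right) \left(- \frac{1}{34}\right)\right) \left(-51 - - \frac{79}{17}\right) - 102 = 2 \cdot \frac{79}{17} \left(-51 + \frac{79}{17}\right) - 102 = 2 \cdot \frac{79}{17} \left(- \frac{788}{17}\right) - 102 = - \frac{124504}{289} - 102 = - \frac{153982}{289} \approx -532.81$)
$I{\left(s \right)} = 2 s \left(147 + s\right)$ ($I{\left(s \right)} = \left(147 + s\right) 2 s = 2 s \left(147 + s\right)$)
$I{\left(T{\left(-2,0 \right)} \right)} + w = 2 \left(-2\right) \left(147 - 2\right) - \frac{153982}{289} = 2 \left(-2\right) 145 - \frac{153982}{289} = -580 - \frac{153982}{289} = - \frac{321602}{289}$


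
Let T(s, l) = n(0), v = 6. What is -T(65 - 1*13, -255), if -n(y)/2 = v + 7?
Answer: 26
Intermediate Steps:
n(y) = -26 (n(y) = -2*(6 + 7) = -2*13 = -26)
T(s, l) = -26
-T(65 - 1*13, -255) = -1*(-26) = 26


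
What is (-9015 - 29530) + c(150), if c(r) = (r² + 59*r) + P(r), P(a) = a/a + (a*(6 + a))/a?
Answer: -7038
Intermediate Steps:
P(a) = 7 + a (P(a) = 1 + (6 + a) = 7 + a)
c(r) = 7 + r² + 60*r (c(r) = (r² + 59*r) + (7 + r) = 7 + r² + 60*r)
(-9015 - 29530) + c(150) = (-9015 - 29530) + (7 + 150² + 60*150) = -38545 + (7 + 22500 + 9000) = -38545 + 31507 = -7038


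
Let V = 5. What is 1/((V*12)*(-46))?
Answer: -1/2760 ≈ -0.00036232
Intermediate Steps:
1/((V*12)*(-46)) = 1/((5*12)*(-46)) = 1/(60*(-46)) = 1/(-2760) = -1/2760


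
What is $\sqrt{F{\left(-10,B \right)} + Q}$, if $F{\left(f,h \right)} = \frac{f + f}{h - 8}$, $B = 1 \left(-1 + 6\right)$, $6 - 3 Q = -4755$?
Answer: $\frac{\sqrt{14343}}{3} \approx 39.921$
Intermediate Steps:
$Q = 1587$ ($Q = 2 - -1585 = 2 + 1585 = 1587$)
$B = 5$ ($B = 1 \cdot 5 = 5$)
$F{\left(f,h \right)} = \frac{2 f}{-8 + h}$
$\sqrt{F{\left(-10,B \right)} + Q} = \sqrt{2 \left(-10\right) \frac{1}{-8 + 5} + 1587} = \sqrt{2 \left(-10\right) \frac{1}{-3} + 1587} = \sqrt{2 \left(-10\right) \left(- \frac{1}{3}\right) + 1587} = \sqrt{\frac{20}{3} + 1587} = \sqrt{\frac{4781}{3}} = \frac{\sqrt{14343}}{3}$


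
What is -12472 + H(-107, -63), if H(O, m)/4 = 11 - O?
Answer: -12000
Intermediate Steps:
H(O, m) = 44 - 4*O (H(O, m) = 4*(11 - O) = 44 - 4*O)
-12472 + H(-107, -63) = -12472 + (44 - 4*(-107)) = -12472 + (44 + 428) = -12472 + 472 = -12000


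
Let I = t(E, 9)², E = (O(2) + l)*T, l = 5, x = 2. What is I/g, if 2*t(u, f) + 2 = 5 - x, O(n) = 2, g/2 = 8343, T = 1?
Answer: 1/66744 ≈ 1.4983e-5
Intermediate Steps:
g = 16686 (g = 2*8343 = 16686)
E = 7 (E = (2 + 5)*1 = 7*1 = 7)
t(u, f) = ½ (t(u, f) = -1 + (5 - 1*2)/2 = -1 + (5 - 2)/2 = -1 + (½)*3 = -1 + 3/2 = ½)
I = ¼ (I = (½)² = ¼ ≈ 0.25000)
I/g = (¼)/16686 = (¼)*(1/16686) = 1/66744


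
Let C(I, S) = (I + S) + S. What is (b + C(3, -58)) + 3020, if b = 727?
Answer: 3634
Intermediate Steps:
C(I, S) = I + 2*S
(b + C(3, -58)) + 3020 = (727 + (3 + 2*(-58))) + 3020 = (727 + (3 - 116)) + 3020 = (727 - 113) + 3020 = 614 + 3020 = 3634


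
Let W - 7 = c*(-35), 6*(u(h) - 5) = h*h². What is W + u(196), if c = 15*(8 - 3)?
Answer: 3756929/3 ≈ 1.2523e+6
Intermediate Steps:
c = 75 (c = 15*5 = 75)
u(h) = 5 + h³/6 (u(h) = 5 + (h*h²)/6 = 5 + h³/6)
W = -2618 (W = 7 + 75*(-35) = 7 - 2625 = -2618)
W + u(196) = -2618 + (5 + (⅙)*196³) = -2618 + (5 + (⅙)*7529536) = -2618 + (5 + 3764768/3) = -2618 + 3764783/3 = 3756929/3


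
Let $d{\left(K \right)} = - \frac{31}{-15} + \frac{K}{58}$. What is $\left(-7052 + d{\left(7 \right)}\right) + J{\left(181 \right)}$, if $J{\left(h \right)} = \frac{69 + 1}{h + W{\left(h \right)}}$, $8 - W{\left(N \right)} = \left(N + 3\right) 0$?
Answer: $- \frac{55197133}{7830} \approx -7049.4$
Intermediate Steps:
$W{\left(N \right)} = 8$ ($W{\left(N \right)} = 8 - \left(N + 3\right) 0 = 8 - \left(3 + N\right) 0 = 8 - 0 = 8 + 0 = 8$)
$J{\left(h \right)} = \frac{70}{8 + h}$ ($J{\left(h \right)} = \frac{69 + 1}{h + 8} = \frac{70}{8 + h}$)
$d{\left(K \right)} = \frac{31}{15} + \frac{K}{58}$ ($d{\left(K \right)} = \left(-31\right) \left(- \frac{1}{15}\right) + K \frac{1}{58} = \frac{31}{15} + \frac{K}{58}$)
$\left(-7052 + d{\left(7 \right)}\right) + J{\left(181 \right)} = \left(-7052 + \left(\frac{31}{15} + \frac{1}{58} \cdot 7\right)\right) + \frac{70}{8 + 181} = \left(-7052 + \left(\frac{31}{15} + \frac{7}{58}\right)\right) + \frac{70}{189} = \left(-7052 + \frac{1903}{870}\right) + 70 \cdot \frac{1}{189} = - \frac{6133337}{870} + \frac{10}{27} = - \frac{55197133}{7830}$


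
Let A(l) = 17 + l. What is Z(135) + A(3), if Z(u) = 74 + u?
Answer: 229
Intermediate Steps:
Z(135) + A(3) = (74 + 135) + (17 + 3) = 209 + 20 = 229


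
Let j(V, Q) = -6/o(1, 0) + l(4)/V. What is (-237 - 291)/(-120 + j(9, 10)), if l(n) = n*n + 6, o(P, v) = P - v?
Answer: 594/139 ≈ 4.2734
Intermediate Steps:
l(n) = 6 + n² (l(n) = n² + 6 = 6 + n²)
j(V, Q) = -6 + 22/V (j(V, Q) = -6/(1 - 1*0) + (6 + 4²)/V = -6/(1 + 0) + (6 + 16)/V = -6/1 + 22/V = -6*1 + 22/V = -6 + 22/V)
(-237 - 291)/(-120 + j(9, 10)) = (-237 - 291)/(-120 + (-6 + 22/9)) = -528/(-120 + (-6 + 22*(⅑))) = -528/(-120 + (-6 + 22/9)) = -528/(-120 - 32/9) = -528/(-1112/9) = -528*(-9/1112) = 594/139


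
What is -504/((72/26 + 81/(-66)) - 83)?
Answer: 144144/23297 ≈ 6.1872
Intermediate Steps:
-504/((72/26 + 81/(-66)) - 83) = -504/((72*(1/26) + 81*(-1/66)) - 83) = -504/((36/13 - 27/22) - 83) = -504/(441/286 - 83) = -504/(-23297/286) = -286/23297*(-504) = 144144/23297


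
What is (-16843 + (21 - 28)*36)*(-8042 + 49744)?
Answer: -712895690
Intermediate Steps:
(-16843 + (21 - 28)*36)*(-8042 + 49744) = (-16843 - 7*36)*41702 = (-16843 - 252)*41702 = -17095*41702 = -712895690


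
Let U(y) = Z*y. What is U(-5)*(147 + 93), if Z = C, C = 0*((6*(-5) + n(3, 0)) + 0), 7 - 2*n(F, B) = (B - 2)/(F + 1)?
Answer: 0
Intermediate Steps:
n(F, B) = 7/2 - (-2 + B)/(2*(1 + F)) (n(F, B) = 7/2 - (B - 2)/(2*(F + 1)) = 7/2 - (-2 + B)/(2*(1 + F)))
C = 0 (C = 0*((6*(-5) + (9 - 1*0 + 7*3)/(2*(1 + 3))) + 0) = 0*((-30 + (½)*(9 + 0 + 21)/4) + 0) = 0*((-30 + (½)*(¼)*30) + 0) = 0*((-30 + 15/4) + 0) = 0*(-105/4 + 0) = 0*(-105/4) = 0)
Z = 0
U(y) = 0 (U(y) = 0*y = 0)
U(-5)*(147 + 93) = 0*(147 + 93) = 0*240 = 0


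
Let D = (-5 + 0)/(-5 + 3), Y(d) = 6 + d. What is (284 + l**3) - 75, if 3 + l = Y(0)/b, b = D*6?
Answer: 23928/125 ≈ 191.42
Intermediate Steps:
D = 5/2 (D = -5/(-2) = -5*(-1/2) = 5/2 ≈ 2.5000)
b = 15 (b = (5/2)*6 = 15)
l = -13/5 (l = -3 + (6 + 0)/15 = -3 + 6*(1/15) = -3 + 2/5 = -13/5 ≈ -2.6000)
(284 + l**3) - 75 = (284 + (-13/5)**3) - 75 = (284 - 2197/125) - 75 = 33303/125 - 75 = 23928/125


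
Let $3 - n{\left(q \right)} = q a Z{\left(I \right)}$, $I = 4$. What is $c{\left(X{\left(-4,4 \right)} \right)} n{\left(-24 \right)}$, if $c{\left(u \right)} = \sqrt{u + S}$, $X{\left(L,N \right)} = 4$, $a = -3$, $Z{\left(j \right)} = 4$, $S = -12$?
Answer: $- 570 i \sqrt{2} \approx - 806.1 i$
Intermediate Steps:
$n{\left(q \right)} = 3 + 12 q$ ($n{\left(q \right)} = 3 - q \left(-3\right) 4 = 3 - - 3 q 4 = 3 - - 12 q = 3 + 12 q$)
$c{\left(u \right)} = \sqrt{-12 + u}$ ($c{\left(u \right)} = \sqrt{u - 12} = \sqrt{-12 + u}$)
$c{\left(X{\left(-4,4 \right)} \right)} n{\left(-24 \right)} = \sqrt{-12 + 4} \left(3 + 12 \left(-24\right)\right) = \sqrt{-8} \left(3 - 288\right) = 2 i \sqrt{2} \left(-285\right) = - 570 i \sqrt{2}$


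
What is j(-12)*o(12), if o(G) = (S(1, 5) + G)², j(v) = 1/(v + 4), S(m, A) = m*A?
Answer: -289/8 ≈ -36.125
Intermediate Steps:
S(m, A) = A*m
j(v) = 1/(4 + v)
o(G) = (5 + G)² (o(G) = (5*1 + G)² = (5 + G)²)
j(-12)*o(12) = (5 + 12)²/(4 - 12) = 17²/(-8) = -⅛*289 = -289/8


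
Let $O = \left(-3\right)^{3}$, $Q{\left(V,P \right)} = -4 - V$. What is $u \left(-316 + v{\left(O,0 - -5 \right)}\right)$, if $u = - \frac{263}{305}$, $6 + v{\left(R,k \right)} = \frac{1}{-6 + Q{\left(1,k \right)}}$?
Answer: $\frac{931809}{3355} \approx 277.74$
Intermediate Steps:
$O = -27$
$v{\left(R,k \right)} = - \frac{67}{11}$ ($v{\left(R,k \right)} = -6 + \frac{1}{-6 - 5} = -6 + \frac{1}{-11} = -6 - \frac{1}{11} = - \frac{67}{11}$)
$u = - \frac{263}{305}$ ($u = \left(-263\right) \frac{1}{305} = - \frac{263}{305} \approx -0.8623$)
$u \left(-316 + v{\left(O,0 - -5 \right)}\right) = - \frac{263 \left(-316 - \frac{67}{11}\right)}{305} = \left(- \frac{263}{305}\right) \left(- \frac{3543}{11}\right) = \frac{931809}{3355}$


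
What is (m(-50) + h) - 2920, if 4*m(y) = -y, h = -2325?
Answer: -10465/2 ≈ -5232.5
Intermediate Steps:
m(y) = -y/4 (m(y) = (-y)/4 = -y/4)
(m(-50) + h) - 2920 = (-¼*(-50) - 2325) - 2920 = (25/2 - 2325) - 2920 = -4625/2 - 2920 = -10465/2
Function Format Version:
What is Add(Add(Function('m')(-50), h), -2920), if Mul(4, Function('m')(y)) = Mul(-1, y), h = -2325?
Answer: Rational(-10465, 2) ≈ -5232.5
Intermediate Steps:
Function('m')(y) = Mul(Rational(-1, 4), y) (Function('m')(y) = Mul(Rational(1, 4), Mul(-1, y)) = Mul(Rational(-1, 4), y))
Add(Add(Function('m')(-50), h), -2920) = Add(Add(Mul(Rational(-1, 4), -50), -2325), -2920) = Add(Add(Rational(25, 2), -2325), -2920) = Add(Rational(-4625, 2), -2920) = Rational(-10465, 2)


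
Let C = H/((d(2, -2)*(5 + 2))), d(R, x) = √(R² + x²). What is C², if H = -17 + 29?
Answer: 18/49 ≈ 0.36735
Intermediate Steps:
H = 12
C = 3*√2/7 (C = 12/((√(2² + (-2)²)*(5 + 2))) = 12/((√(4 + 4)*7)) = 12/((√8*7)) = 12/(((2*√2)*7)) = 12/((14*√2)) = 12*(√2/28) = 3*√2/7 ≈ 0.60609)
C² = (3*√2/7)² = 18/49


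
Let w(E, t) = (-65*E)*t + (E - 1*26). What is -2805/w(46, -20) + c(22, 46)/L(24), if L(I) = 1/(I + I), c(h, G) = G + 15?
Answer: 11676677/3988 ≈ 2928.0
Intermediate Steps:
w(E, t) = -26 + E - 65*E*t (w(E, t) = -65*E*t + (E - 26) = -65*E*t + (-26 + E) = -26 + E - 65*E*t)
c(h, G) = 15 + G
L(I) = 1/(2*I)
-2805/w(46, -20) + c(22, 46)/L(24) = -2805/(-26 + 46 - 65*46*(-20)) + (15 + 46)/(((1/2)/24)) = -2805/(-26 + 46 + 59800) + 61/(((1/2)*(1/24))) = -2805/59820 + 61/(1/48) = -2805*1/59820 + 61*48 = -187/3988 + 2928 = 11676677/3988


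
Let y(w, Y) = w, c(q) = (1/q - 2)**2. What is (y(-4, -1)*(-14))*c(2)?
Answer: 126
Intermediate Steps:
c(q) = (-2 + 1/q)**2
(y(-4, -1)*(-14))*c(2) = (-4*(-14))*((-1 + 2*2)**2/2**2) = 56*((-1 + 4)**2/4) = 56*((1/4)*3**2) = 56*((1/4)*9) = 56*(9/4) = 126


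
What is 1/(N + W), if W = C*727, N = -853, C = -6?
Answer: -1/5215 ≈ -0.00019175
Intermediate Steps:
W = -4362 (W = -6*727 = -4362)
1/(N + W) = 1/(-853 - 4362) = 1/(-5215) = -1/5215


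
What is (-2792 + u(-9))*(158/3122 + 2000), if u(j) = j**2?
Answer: -8463956169/1561 ≈ -5.4221e+6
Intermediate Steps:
(-2792 + u(-9))*(158/3122 + 2000) = (-2792 + (-9)**2)*(158/3122 + 2000) = (-2792 + 81)*(158*(1/3122) + 2000) = -2711*(79/1561 + 2000) = -2711*3122079/1561 = -8463956169/1561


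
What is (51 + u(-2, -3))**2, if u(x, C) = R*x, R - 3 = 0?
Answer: 2025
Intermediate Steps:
R = 3 (R = 3 + 0 = 3)
u(x, C) = 3*x
(51 + u(-2, -3))**2 = (51 + 3*(-2))**2 = (51 - 6)**2 = 45**2 = 2025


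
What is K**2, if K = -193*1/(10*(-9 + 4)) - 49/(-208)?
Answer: 453562209/27040000 ≈ 16.774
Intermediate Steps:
K = 21297/5200 (K = -193/(10*(-5)) - 49*(-1/208) = -193/(-50) + 49/208 = -193*(-1/50) + 49/208 = 193/50 + 49/208 = 21297/5200 ≈ 4.0956)
K**2 = (21297/5200)**2 = 453562209/27040000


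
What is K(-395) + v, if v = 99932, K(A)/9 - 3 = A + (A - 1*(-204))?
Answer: 94685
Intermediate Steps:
K(A) = 1863 + 18*A (K(A) = 27 + 9*(A + (A - 1*(-204))) = 27 + 9*(A + (A + 204)) = 27 + 9*(A + (204 + A)) = 27 + 9*(204 + 2*A) = 27 + (1836 + 18*A) = 1863 + 18*A)
K(-395) + v = (1863 + 18*(-395)) + 99932 = (1863 - 7110) + 99932 = -5247 + 99932 = 94685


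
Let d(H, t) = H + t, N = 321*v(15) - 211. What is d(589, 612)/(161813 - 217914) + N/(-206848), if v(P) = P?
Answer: -126678363/2901094912 ≈ -0.043666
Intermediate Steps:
N = 4604 (N = 321*15 - 211 = 4815 - 211 = 4604)
d(589, 612)/(161813 - 217914) + N/(-206848) = (589 + 612)/(161813 - 217914) + 4604/(-206848) = 1201/(-56101) + 4604*(-1/206848) = 1201*(-1/56101) - 1151/51712 = -1201/56101 - 1151/51712 = -126678363/2901094912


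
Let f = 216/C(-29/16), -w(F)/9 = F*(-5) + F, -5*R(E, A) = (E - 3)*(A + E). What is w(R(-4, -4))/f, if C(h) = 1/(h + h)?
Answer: 224/435 ≈ 0.51494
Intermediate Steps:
C(h) = 1/(2*h)
R(E, A) = -(-3 + E)*(A + E)/5 (R(E, A) = -(E - 3)*(A + E)/5 = -(-3 + E)*(A + E)/5)
w(F) = 36*F (w(F) = -9*(F*(-5) + F) = -9*(-5*F + F) = -(-36)*F = 36*F)
f = -783 (f = 216/((1/(2*((-29/16))))) = 216/((1/(2*((-29*1/16))))) = 216/((1/(2*(-29/16)))) = 216/(((½)*(-16/29))) = 216/(-8/29) = 216*(-29/8) = -783)
w(R(-4, -4))/f = (36*(-⅕*(-4)² + (⅗)*(-4) + (⅗)*(-4) - ⅕*(-4)*(-4)))/(-783) = (36*(-⅕*16 - 12/5 - 12/5 - 16/5))*(-1/783) = (36*(-16/5 - 12/5 - 12/5 - 16/5))*(-1/783) = (36*(-56/5))*(-1/783) = -2016/5*(-1/783) = 224/435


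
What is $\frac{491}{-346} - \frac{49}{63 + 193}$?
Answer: $- \frac{71325}{44288} \approx -1.6105$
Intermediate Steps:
$\frac{491}{-346} - \frac{49}{63 + 193} = 491 \left(- \frac{1}{346}\right) - \frac{49}{256} = - \frac{491}{346} - \frac{49}{256} = - \frac{71325}{44288}$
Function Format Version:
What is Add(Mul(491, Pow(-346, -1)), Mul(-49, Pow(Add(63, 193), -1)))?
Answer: Rational(-71325, 44288) ≈ -1.6105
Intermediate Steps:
Add(Mul(491, Pow(-346, -1)), Mul(-49, Pow(Add(63, 193), -1))) = Add(Mul(491, Rational(-1, 346)), Mul(-49, Pow(256, -1))) = Add(Rational(-491, 346), Mul(-49, Rational(1, 256))) = Add(Rational(-491, 346), Rational(-49, 256)) = Rational(-71325, 44288)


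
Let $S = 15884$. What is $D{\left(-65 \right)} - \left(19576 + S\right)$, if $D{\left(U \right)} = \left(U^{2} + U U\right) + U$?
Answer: $-27075$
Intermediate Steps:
$D{\left(U \right)} = U + 2 U^{2}$ ($D{\left(U \right)} = \left(U^{2} + U^{2}\right) + U = 2 U^{2} + U = U + 2 U^{2}$)
$D{\left(-65 \right)} - \left(19576 + S\right) = - 65 \left(1 + 2 \left(-65\right)\right) - 35460 = - 65 \left(1 - 130\right) - 35460 = \left(-65\right) \left(-129\right) - 35460 = 8385 - 35460 = -27075$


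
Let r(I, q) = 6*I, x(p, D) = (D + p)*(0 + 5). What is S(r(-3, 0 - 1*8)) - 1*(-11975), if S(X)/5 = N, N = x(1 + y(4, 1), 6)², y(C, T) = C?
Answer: 27100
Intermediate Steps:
x(p, D) = 5*D + 5*p (x(p, D) = (D + p)*5 = 5*D + 5*p)
N = 3025 (N = (5*6 + 5*(1 + 4))² = (30 + 5*5)² = (30 + 25)² = 55² = 3025)
S(X) = 15125 (S(X) = 5*3025 = 15125)
S(r(-3, 0 - 1*8)) - 1*(-11975) = 15125 - 1*(-11975) = 15125 + 11975 = 27100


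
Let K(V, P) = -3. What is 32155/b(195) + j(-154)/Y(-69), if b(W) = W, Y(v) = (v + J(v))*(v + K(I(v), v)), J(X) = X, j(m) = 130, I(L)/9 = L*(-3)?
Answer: 10650581/64584 ≈ 164.91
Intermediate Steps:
I(L) = -27*L (I(L) = 9*(L*(-3)) = 9*(-3*L) = -27*L)
Y(v) = 2*v*(-3 + v) (Y(v) = (v + v)*(v - 3) = (2*v)*(-3 + v) = 2*v*(-3 + v))
32155/b(195) + j(-154)/Y(-69) = 32155/195 + 130/((2*(-69)*(-3 - 69))) = 32155*(1/195) + 130/((2*(-69)*(-72))) = 6431/39 + 130/9936 = 6431/39 + 130*(1/9936) = 6431/39 + 65/4968 = 10650581/64584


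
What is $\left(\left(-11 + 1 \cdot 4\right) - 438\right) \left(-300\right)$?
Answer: $133500$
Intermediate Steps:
$\left(\left(-11 + 1 \cdot 4\right) - 438\right) \left(-300\right) = \left(\left(-11 + 4\right) - 438\right) \left(-300\right) = \left(-7 - 438\right) \left(-300\right) = \left(-445\right) \left(-300\right) = 133500$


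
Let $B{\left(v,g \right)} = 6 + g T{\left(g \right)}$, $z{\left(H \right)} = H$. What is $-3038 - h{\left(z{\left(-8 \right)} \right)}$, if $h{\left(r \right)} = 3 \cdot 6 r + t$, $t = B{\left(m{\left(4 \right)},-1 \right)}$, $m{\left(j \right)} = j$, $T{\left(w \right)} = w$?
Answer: $-2901$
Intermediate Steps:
$B{\left(v,g \right)} = 6 + g^{2}$ ($B{\left(v,g \right)} = 6 + g g = 6 + g^{2}$)
$t = 7$ ($t = 6 + \left(-1\right)^{2} = 6 + 1 = 7$)
$h{\left(r \right)} = 7 + 18 r$ ($h{\left(r \right)} = 3 \cdot 6 r + 7 = 18 r + 7 = 7 + 18 r$)
$-3038 - h{\left(z{\left(-8 \right)} \right)} = -3038 - \left(7 + 18 \left(-8\right)\right) = -3038 - \left(7 - 144\right) = -3038 - -137 = -3038 + 137 = -2901$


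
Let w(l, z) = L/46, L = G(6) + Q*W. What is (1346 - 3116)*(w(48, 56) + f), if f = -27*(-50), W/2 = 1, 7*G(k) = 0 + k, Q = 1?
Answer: -384727200/161 ≈ -2.3896e+6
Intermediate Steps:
G(k) = k/7 (G(k) = (0 + k)/7 = k/7)
W = 2 (W = 2*1 = 2)
L = 20/7 (L = (⅐)*6 + 1*2 = 6/7 + 2 = 20/7 ≈ 2.8571)
f = 1350
w(l, z) = 10/161 (w(l, z) = (20/7)/46 = (20/7)*(1/46) = 10/161)
(1346 - 3116)*(w(48, 56) + f) = (1346 - 3116)*(10/161 + 1350) = -1770*217360/161 = -384727200/161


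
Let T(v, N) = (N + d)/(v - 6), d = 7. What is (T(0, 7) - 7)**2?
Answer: 784/9 ≈ 87.111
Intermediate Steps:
T(v, N) = (7 + N)/(-6 + v) (T(v, N) = (N + 7)/(v - 6) = (7 + N)/(-6 + v))
(T(0, 7) - 7)**2 = ((7 + 7)/(-6 + 0) - 7)**2 = (14/(-6) - 7)**2 = (-1/6*14 - 7)**2 = (-7/3 - 7)**2 = (-28/3)**2 = 784/9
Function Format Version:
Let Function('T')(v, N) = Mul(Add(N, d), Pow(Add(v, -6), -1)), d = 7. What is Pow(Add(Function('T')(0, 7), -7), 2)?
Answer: Rational(784, 9) ≈ 87.111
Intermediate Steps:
Function('T')(v, N) = Mul(Pow(Add(-6, v), -1), Add(7, N)) (Function('T')(v, N) = Mul(Add(N, 7), Pow(Add(v, -6), -1)) = Mul(Add(7, N), Pow(Add(-6, v), -1)) = Mul(Pow(Add(-6, v), -1), Add(7, N)))
Pow(Add(Function('T')(0, 7), -7), 2) = Pow(Add(Mul(Pow(Add(-6, 0), -1), Add(7, 7)), -7), 2) = Pow(Add(Mul(Pow(-6, -1), 14), -7), 2) = Pow(Add(Mul(Rational(-1, 6), 14), -7), 2) = Pow(Add(Rational(-7, 3), -7), 2) = Pow(Rational(-28, 3), 2) = Rational(784, 9)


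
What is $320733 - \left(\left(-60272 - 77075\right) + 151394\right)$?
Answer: $306686$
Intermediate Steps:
$320733 - \left(\left(-60272 - 77075\right) + 151394\right) = 320733 - \left(-137347 + 151394\right) = 320733 - 14047 = 306686$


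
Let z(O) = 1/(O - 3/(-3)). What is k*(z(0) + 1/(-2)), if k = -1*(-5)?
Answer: 5/2 ≈ 2.5000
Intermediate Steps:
z(O) = 1/(1 + O) (z(O) = 1/(O - 3*(-⅓)) = 1/(O + 1) = 1/(1 + O))
k = 5
k*(z(0) + 1/(-2)) = 5*(1/(1 + 0) + 1/(-2)) = 5*(1/1 - ½) = 5*(1 - ½) = 5*(½) = 5/2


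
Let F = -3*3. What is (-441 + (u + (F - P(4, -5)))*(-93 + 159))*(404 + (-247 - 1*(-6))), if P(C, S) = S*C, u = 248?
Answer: 2714439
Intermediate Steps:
P(C, S) = C*S
F = -9
(-441 + (u + (F - P(4, -5)))*(-93 + 159))*(404 + (-247 - 1*(-6))) = (-441 + (248 + (-9 - 4*(-5)))*(-93 + 159))*(404 + (-247 - 1*(-6))) = (-441 + (248 + (-9 - 1*(-20)))*66)*(404 + (-247 + 6)) = (-441 + (248 + (-9 + 20))*66)*(404 - 241) = (-441 + (248 + 11)*66)*163 = (-441 + 259*66)*163 = (-441 + 17094)*163 = 16653*163 = 2714439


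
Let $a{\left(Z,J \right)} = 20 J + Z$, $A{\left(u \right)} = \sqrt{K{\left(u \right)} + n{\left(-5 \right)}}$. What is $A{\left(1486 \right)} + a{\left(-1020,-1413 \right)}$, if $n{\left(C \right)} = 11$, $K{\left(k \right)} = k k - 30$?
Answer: $-29280 + 3 \sqrt{245353} \approx -27794.0$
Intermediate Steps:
$K{\left(k \right)} = -30 + k^{2}$ ($K{\left(k \right)} = k^{2} - 30 = -30 + k^{2}$)
$A{\left(u \right)} = \sqrt{-19 + u^{2}}$ ($A{\left(u \right)} = \sqrt{\left(-30 + u^{2}\right) + 11} = \sqrt{-19 + u^{2}}$)
$a{\left(Z,J \right)} = Z + 20 J$
$A{\left(1486 \right)} + a{\left(-1020,-1413 \right)} = \sqrt{-19 + 1486^{2}} + \left(-1020 + 20 \left(-1413\right)\right) = \sqrt{-19 + 2208196} - 29280 = \sqrt{2208177} - 29280 = 3 \sqrt{245353} - 29280 = -29280 + 3 \sqrt{245353}$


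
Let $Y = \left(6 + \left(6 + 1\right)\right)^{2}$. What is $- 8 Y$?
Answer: $-1352$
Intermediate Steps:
$Y = 169$ ($Y = \left(6 + 7\right)^{2} = 13^{2} = 169$)
$- 8 Y = \left(-8\right) 169 = -1352$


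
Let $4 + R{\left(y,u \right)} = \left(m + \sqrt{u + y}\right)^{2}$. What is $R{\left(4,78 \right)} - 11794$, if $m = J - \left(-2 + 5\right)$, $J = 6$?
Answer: $-11707 + 6 \sqrt{82} \approx -11653.0$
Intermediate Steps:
$m = 3$ ($m = 6 - \left(-2 + 5\right) = 6 - 3 = 3$)
$R{\left(y,u \right)} = -4 + \left(3 + \sqrt{u + y}\right)^{2}$
$R{\left(4,78 \right)} - 11794 = \left(-4 + \left(3 + \sqrt{78 + 4}\right)^{2}\right) - 11794 = \left(-4 + \left(3 + \sqrt{82}\right)^{2}\right) - 11794 = -11798 + \left(3 + \sqrt{82}\right)^{2}$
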